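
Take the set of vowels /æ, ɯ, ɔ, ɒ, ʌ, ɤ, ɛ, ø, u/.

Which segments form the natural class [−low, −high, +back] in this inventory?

Checking each segment against [−low], [−high], [+back]: /ɔ/ (mid back rounded lax vowel), /ʌ/ (mid back unrounded lax vowel), /ɤ/ (mid back unrounded tense vowel) satisfy every feature; every other segment in the inventory fails at least one.

ɔ, ʌ, ɤ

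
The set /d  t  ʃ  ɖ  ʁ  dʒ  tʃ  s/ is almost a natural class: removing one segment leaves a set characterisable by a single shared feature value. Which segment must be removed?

/t, ʃ, dʒ, d, s, ɖ, tʃ/ are all [+coronal], but /ʁ/ (voiced uvular fricative) is [-coronal]. No other single segment can be removed to leave a set sharing one feature value that the removed segment lacks, so /ʁ/ is the odd one out.

ʁ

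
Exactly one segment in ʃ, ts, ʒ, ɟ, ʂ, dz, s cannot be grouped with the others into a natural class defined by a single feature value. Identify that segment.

/ʂ, s, ʃ, ts, ʒ, dz/ are all [+strident], but /ɟ/ (voiced palatal stop) is [−strident]. No other single segment can be removed to leave a set sharing one feature value that the removed segment lacks, so /ɟ/ is the odd one out.

ɟ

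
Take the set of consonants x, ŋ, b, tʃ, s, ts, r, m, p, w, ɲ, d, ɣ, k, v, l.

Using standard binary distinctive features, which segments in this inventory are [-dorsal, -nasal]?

Eliminate segments failing any feature: /x, ŋ, w, ɲ, ɣ, k/ are [+dorsal]; /m/ is [+nasal]. The remaining /b, tʃ, s, ts, r, p, d, v, l/ satisfy [-dorsal], [-nasal].

b, tʃ, s, ts, r, p, d, v, l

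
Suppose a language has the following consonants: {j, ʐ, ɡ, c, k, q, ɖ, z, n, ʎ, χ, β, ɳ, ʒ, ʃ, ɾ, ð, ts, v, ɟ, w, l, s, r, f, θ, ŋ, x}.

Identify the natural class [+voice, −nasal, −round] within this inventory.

j, ʐ, ɡ, ɖ, z, ʎ, β, ʒ, ɾ, ð, v, ɟ, l, r

The [+voice] segments are /j, ʐ, ɡ, ɖ, z, n, ʎ, β, ɳ, ʒ, ɾ, ð, v, ɟ, w, l, r, ŋ/.
Then [−nasal] gives /j, ʐ, ɡ, ɖ, z, ʎ, β, ʒ, ɾ, ð, v, ɟ, w, l, r/.
Then [−round] leaves /j, ʐ, ɡ, ɖ, z, ʎ, β, ʒ, ɾ, ð, v, ɟ, l, r/.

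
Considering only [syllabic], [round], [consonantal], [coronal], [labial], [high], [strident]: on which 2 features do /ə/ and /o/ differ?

/ə/ is the mid central vowel (schwa) and /o/ is the mid back rounded tense vowel. Both are [+syllabic], [−consonantal], [−coronal], [−high], [−strident]. /ə/ is [−labial] while /o/ is [+labial]; /ə/ is [−round] while /o/ is [+round], so the distinguishing features are [labial], [round].

[labial], [round]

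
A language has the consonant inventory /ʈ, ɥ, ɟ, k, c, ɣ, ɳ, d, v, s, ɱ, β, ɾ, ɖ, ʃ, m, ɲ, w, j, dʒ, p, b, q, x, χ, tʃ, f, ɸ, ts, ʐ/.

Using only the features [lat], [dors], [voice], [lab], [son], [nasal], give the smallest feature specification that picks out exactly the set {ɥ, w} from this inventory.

[+lab, +dors]

Every target segment is [+labial], [+dorsal]; each remaining inventory member fails at least one of these. Each conjunct is needed — [+dorsal] alone would also admit /ɟ, k, c, ɣ, …/; [+labial] alone would also admit /v, ɱ, β, m, …/ — and no other single listed feature has exactly this extension, so two is the minimum.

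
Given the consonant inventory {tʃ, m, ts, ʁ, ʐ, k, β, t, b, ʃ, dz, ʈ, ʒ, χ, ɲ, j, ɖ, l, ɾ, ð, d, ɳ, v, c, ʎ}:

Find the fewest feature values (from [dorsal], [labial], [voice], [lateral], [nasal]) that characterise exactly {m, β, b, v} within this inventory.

Every target segment is [+labial] and no other inventory member is, so one feature is enough.

[+labial]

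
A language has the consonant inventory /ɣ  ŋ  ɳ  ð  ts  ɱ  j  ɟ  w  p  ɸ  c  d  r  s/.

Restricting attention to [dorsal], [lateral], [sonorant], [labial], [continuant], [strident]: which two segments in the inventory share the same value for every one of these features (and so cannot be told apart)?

c, ɟ

On the given features, /c/ and /ɟ/ have an identical profile: [+dorsal], [-lateral], [-sonorant], [-labial], [-continuant], [-strident]. No other two segments in the inventory coincide on all 6 features. (They do differ in [voice], which is not among the given features.)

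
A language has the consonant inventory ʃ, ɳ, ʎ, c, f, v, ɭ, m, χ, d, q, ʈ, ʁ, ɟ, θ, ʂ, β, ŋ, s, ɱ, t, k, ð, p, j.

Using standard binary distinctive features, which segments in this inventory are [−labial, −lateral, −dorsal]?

ʃ, ɳ, d, ʈ, θ, ʂ, s, t, ð

Eliminate segments failing any feature: /ʎ, ɭ/ are [+lateral]; /c, χ, q, ʁ, ɟ, ŋ, k, j/ are [+dorsal]; /f, v, m, β, ɱ, p/ are [+labial]. The remaining /ʃ, ɳ, d, ʈ, θ, ʂ, s, t, ð/ satisfy [−labial], [−lateral], [−dorsal].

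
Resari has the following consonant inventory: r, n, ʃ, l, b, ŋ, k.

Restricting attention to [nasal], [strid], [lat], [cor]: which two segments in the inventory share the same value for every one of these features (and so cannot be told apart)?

Both /k/ and /b/ are [−nasal], [−strident], [−lateral], [−coronal]. Since the list omits [voice], [labial] and [dorsal] — which do distinguish the voiceless velar stop from the voiced bilabial stop — this pair collapses; all other pairs remain distinct.

k, b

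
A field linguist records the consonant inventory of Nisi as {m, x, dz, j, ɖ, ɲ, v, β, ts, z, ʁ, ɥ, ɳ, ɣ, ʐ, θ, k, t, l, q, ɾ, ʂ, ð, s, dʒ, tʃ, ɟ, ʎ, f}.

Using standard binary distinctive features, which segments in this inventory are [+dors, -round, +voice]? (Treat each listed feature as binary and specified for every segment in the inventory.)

Among the inventory, the [+dorsal] segments are /x, j, ɲ, ʁ, ɥ, ɣ, k, q, ɟ, ʎ/.
Within that set, [-round] gives /x, j, ɲ, ʁ, ɣ, k, q, ɟ, ʎ/.
Among these, [+voice] leaves /j, ɲ, ʁ, ɣ, ɟ, ʎ/.

j, ɲ, ʁ, ɣ, ɟ, ʎ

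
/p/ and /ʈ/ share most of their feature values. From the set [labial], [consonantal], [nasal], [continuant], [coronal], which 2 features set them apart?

[labial], [coronal]

/p/ (voiceless bilabial stop) and /ʈ/ (voiceless retroflex stop) agree on [+consonantal], [−nasal], [−continuant]. They differ on [labial] (/p/ [+], /ʈ/ [−]), [coronal] (/p/ [−], /ʈ/ [+]).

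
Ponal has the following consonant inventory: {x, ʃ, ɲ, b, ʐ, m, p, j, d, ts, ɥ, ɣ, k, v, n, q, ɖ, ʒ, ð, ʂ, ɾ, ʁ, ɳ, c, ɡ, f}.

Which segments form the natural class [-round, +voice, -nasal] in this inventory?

Eliminate segments failing any feature: /x, ʃ, p, ts, k, q, ʂ, c, f/ are [-voice]; /ɲ, m, n, ɳ/ are [+nasal]; /ɥ/ is [+round]. The remaining /b, ʐ, j, d, ɣ, v, ɖ, ʒ, ð, ɾ, ʁ, ɡ/ satisfy [-round], [+voice], [-nasal].

b, ʐ, j, d, ɣ, v, ɖ, ʒ, ð, ɾ, ʁ, ɡ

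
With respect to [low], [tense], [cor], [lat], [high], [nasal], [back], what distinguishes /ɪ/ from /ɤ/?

[high], [back], [tense]

The two segments share [−low], [−coronal], [−lateral], [−nasal]. The only features from the list on which they differ: /ɪ/ is [+high] while /ɤ/ is [−high]; /ɪ/ is [−back] while /ɤ/ is [+back]; /ɪ/ is [−tense] while /ɤ/ is [+tense].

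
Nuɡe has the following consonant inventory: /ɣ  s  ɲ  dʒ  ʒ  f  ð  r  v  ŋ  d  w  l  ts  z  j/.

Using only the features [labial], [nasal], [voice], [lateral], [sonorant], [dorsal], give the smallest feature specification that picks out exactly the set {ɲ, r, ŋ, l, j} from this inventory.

/ɲ, r, ŋ, l, j/ are all [+sonorant], [−labial], and no other segment in the inventory matches both values. Dropping any one of them over-generates: [−labial] alone would also admit /ɣ, s, dʒ, ʒ, …/; [+sonorant] alone would also admit /w/. No other single listed feature picks out exactly this set either, so fewer than two features will not do.

[+sonorant, −labial]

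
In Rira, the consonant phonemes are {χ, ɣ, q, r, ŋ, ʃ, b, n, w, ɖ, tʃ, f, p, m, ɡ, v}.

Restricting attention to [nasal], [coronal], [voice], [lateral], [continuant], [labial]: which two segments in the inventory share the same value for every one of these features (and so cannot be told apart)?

v, w

/v/ (voiced labiodental fricative) and /w/ (labial-velar glide) are both [−nasal], [−coronal], [+voice], [−lateral], [+continuant], [+labial], so none of the listed features separates them. (They do differ in [sonorant], [round] and [dorsal], which are not among the given features.) Every other pair in the inventory differs on at least one listed feature.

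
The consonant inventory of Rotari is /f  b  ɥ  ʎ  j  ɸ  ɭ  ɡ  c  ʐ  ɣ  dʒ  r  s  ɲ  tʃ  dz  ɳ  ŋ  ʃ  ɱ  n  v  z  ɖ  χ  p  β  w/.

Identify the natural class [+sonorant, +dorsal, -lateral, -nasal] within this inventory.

Among the inventory, the [+sonorant] segments are /ɥ, ʎ, j, ɭ, r, ɲ, ɳ, ŋ, ɱ, n, w/.
Intersecting with [+dorsal] gives /ɥ, ʎ, j, ɲ, ŋ, w/.
Within that set, [-lateral] gives /ɥ, j, ɲ, ŋ, w/.
Within that set, [-nasal] leaves /ɥ, j, w/.

ɥ, j, w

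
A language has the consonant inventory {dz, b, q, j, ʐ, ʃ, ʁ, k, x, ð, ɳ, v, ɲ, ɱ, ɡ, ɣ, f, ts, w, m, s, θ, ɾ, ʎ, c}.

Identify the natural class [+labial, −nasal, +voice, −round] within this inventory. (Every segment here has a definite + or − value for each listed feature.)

b, v

Checking each segment against [+labial], [−nasal], [+voice], [−round]: /b/ (voiced bilabial stop), /v/ (voiced labiodental fricative) satisfy every feature; every other segment in the inventory fails at least one.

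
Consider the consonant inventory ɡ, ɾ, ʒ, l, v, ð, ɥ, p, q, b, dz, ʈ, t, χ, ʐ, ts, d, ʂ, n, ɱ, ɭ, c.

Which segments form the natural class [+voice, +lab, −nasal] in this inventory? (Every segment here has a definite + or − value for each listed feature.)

Checking each segment against [+voice], [+labial], [−nasal]: /v/ (voiced labiodental fricative), /ɥ/ (labial-palatal glide), /b/ (voiced bilabial stop) satisfy every feature; every other segment in the inventory fails at least one.

v, ɥ, b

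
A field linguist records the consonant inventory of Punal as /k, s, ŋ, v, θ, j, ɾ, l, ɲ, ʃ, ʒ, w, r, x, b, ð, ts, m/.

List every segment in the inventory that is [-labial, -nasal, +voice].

Eliminate segments failing any feature: /k, s, θ, ʃ, x, ts/ are [-voice]; /ŋ, ɲ/ are [+nasal]; /v, w, b, m/ are [+labial]. The remaining /j, ɾ, l, ʒ, r, ð/ satisfy [-labial], [-nasal], [+voice].

j, ɾ, l, ʒ, r, ð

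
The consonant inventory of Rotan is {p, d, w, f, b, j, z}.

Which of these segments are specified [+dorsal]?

The [+dorsal] segments here are /w, j/; the remaining /p, d, f, b, z/ are [−dorsal].

w, j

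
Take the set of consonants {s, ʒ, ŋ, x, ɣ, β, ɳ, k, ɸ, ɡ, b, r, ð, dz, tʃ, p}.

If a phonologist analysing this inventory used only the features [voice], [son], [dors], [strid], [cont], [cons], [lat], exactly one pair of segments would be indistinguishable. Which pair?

ð, β

On the given features, /ð/ and /β/ have an identical profile: [+voice], [−sonorant], [−dorsal], [−strident], [+continuant], [+consonantal], [−lateral]. No other two segments in the inventory coincide on all 7 features. (They do differ in [labial] and [coronal], which are not among the given features.)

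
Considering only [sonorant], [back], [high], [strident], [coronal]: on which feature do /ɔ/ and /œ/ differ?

[back]

The two segments share [+sonorant], [-high], [-strident], [-coronal]. The only feature from the list on which they differ: /ɔ/ is [+back] while /œ/ is [-back].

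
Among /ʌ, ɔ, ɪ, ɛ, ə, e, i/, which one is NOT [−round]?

/ɛ, ʌ, i, ɪ, e, ə/ are all [−round]; /ɔ/ (mid back rounded lax vowel) is [+round].

ɔ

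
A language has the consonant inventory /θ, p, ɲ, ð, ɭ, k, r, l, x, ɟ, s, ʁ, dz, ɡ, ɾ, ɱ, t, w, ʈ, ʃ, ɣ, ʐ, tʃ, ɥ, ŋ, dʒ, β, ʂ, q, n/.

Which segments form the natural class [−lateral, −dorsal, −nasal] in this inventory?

θ, p, ð, r, s, dz, ɾ, t, ʈ, ʃ, ʐ, tʃ, dʒ, β, ʂ

The [−lateral] segments are /θ, p, ɲ, ð, k, r, x, ɟ, s, ʁ, dz, ɡ, ɾ, ɱ, t, w, ʈ, ʃ, ɣ, ʐ, tʃ, ɥ, ŋ, dʒ, β, ʂ, q, n/.
Of those, [−dorsal] gives /θ, p, ð, r, s, dz, ɾ, ɱ, t, ʈ, ʃ, ʐ, tʃ, dʒ, β, ʂ, n/.
Of those, [−nasal] leaves /θ, p, ð, r, s, dz, ɾ, t, ʈ, ʃ, ʐ, tʃ, dʒ, β, ʂ/.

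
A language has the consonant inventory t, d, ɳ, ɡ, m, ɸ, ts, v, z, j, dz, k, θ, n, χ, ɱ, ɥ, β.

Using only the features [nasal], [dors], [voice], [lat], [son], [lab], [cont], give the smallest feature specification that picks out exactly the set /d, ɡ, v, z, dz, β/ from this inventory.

Every target segment is [-sonorant], [+voice]; each remaining inventory member fails at least one of these. Each conjunct is needed — [+voice] alone would also admit /ɳ, m, j, n, …/; [-sonorant] alone would also admit /t, ɸ, ts, k, …/ — and no other single listed feature has exactly this extension, so two is the minimum.

[-son, +voice]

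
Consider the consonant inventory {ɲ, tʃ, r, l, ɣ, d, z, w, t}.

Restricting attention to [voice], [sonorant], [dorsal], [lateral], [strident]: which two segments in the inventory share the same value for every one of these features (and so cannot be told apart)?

ɲ, w

On the given features, /ɲ/ and /w/ have an identical profile: [+voice], [+sonorant], [+dorsal], [−lateral], [−strident]. No other two segments in the inventory coincide on all 5 features. (They do differ in [nasal], [continuant], [labial], [round] and [back], which are not among the given features.)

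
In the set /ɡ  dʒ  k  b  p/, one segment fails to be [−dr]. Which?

dʒ

/p, ɡ, b, k/ are all [−delayed release]; /dʒ/ (voiced postalveolar affricate) is [+delayed release].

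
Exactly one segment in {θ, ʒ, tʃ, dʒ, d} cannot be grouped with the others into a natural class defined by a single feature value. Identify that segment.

The remaining segments after removing /d/ share [+distributed]; /d/ (voiced alveolar stop) is [−distributed]. For every other candidate removal, the leftover set fails to share any single feature value that the removed segment lacks.

d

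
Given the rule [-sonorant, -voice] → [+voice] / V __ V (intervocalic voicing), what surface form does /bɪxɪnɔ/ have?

Only /x/ occurs between two vowels (/ɪ/ __ /ɪ/) and matches the structural description. It is a voiceless velar fricative, so [-sonorant, -voice] holds; changing it to [+voice] with all other features held fixed yields /ɣ/ (voiced velar fricative). No other segment meets both the structural description and the environment, so the output is [bɪɣɪnɔ].

[bɪɣɪnɔ]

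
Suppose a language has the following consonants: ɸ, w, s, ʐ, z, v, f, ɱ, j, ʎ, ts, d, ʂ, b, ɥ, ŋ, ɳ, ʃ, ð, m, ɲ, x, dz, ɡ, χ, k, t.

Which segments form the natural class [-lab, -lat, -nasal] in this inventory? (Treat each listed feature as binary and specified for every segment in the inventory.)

Checking each segment against [-labial], [-lateral], [-nasal]: /s/ (voiceless alveolar fricative), /ʐ/ (voiced retroflex fricative), /z/ (voiced alveolar fricative), /j/ (palatal glide), /ts/ (voiceless alveolar affricate), /d/ (voiced alveolar stop), among others, satisfy every feature; every other segment in the inventory fails at least one.

s, ʐ, z, j, ts, d, ʂ, ʃ, ð, x, dz, ɡ, χ, k, t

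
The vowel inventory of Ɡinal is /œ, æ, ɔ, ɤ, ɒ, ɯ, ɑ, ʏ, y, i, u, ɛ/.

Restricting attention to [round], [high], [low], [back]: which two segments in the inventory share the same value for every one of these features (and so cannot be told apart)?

On the given features, /y/ and /ʏ/ have an identical profile: [+round], [+high], [-low], [-back]. No other two segments in the inventory coincide on all 4 features. (They do differ in [tense], which is not among the given features.)

y, ʏ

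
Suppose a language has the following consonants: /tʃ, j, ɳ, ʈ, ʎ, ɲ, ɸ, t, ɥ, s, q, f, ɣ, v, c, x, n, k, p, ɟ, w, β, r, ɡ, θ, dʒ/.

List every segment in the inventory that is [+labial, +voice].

Eliminate segments failing any feature: /tʃ, j, ɳ, ʈ, ʎ, ɲ, t, s, q, ɣ, c, x, n, k, ɟ, r, ɡ, θ, dʒ/ are [−labial]; /ɸ, f, p/ are [−voice]. The remaining /ɥ, v, w, β/ satisfy [+labial], [+voice].

ɥ, v, w, β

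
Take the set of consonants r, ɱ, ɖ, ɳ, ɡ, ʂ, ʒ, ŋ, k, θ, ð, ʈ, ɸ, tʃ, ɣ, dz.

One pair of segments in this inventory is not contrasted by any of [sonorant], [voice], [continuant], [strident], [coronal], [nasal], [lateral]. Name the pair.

On the given features, /ŋ/ and /ɱ/ have an identical profile: [+sonorant], [+voice], [−continuant], [−strident], [−coronal], [+nasal], [−lateral]. No other two segments in the inventory coincide on all 7 features. (They do differ in [labial] and [dorsal], which are not among the given features.)

ŋ, ɱ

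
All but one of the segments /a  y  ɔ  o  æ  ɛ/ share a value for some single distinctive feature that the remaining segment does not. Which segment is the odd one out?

/o, a, æ, ɔ, ɛ/ are all [-high], but /y/ (high front rounded tense vowel) is [+high]. No other single segment can be removed to leave a set sharing one feature value that the removed segment lacks, so /y/ is the odd one out.

y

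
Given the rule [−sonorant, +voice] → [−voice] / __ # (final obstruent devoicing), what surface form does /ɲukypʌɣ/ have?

[ɲukypʌx]

/ɣ/ satisfies [−sonorant, +voice] and sits in __ #. The [−voice] counterpart of the voiced velar fricative is /x/. Other segments in /ɲukypʌɣ/ either fail the structural description or are not in the environment, so the surface form is [ɲukypʌx].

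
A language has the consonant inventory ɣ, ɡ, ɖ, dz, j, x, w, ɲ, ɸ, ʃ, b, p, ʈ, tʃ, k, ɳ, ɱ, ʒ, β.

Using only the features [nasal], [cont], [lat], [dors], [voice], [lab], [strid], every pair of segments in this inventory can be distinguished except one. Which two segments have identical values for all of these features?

ɣ, j

Both /ɣ/ and /j/ are [−nasal], [+continuant], [−lateral], [+dorsal], [+voice], [−labial], [−strident]. Since the list omits [sonorant] and [back] — which do distinguish the voiced velar fricative from the palatal glide — this pair collapses; all other pairs remain distinct.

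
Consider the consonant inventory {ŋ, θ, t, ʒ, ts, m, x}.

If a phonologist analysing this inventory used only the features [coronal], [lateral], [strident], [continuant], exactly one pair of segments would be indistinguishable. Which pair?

Both /m/ and /ŋ/ are [−coronal], [−lateral], [−strident], [−continuant]. Since the list omits [labial] and [dorsal] — which do distinguish the bilabial nasal from the velar nasal — this pair collapses; all other pairs remain distinct.

m, ŋ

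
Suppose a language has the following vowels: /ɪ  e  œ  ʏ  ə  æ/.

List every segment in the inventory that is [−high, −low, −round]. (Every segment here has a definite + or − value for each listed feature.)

e, ə

Eliminate segments failing any feature: /ɪ, ʏ/ are [+high]; /œ/ is [+round]; /æ/ is [+low]. The remaining /e, ə/ satisfy [−high], [−low], [−round].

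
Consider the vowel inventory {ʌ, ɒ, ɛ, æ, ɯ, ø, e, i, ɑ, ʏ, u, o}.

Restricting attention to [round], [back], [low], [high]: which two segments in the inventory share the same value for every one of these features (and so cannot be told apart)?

ɛ, e

/ɛ/ (mid front unrounded lax vowel) and /e/ (mid front unrounded tense vowel) are both [-round], [-back], [-low], [-high], so none of the listed features separates them. (They do differ in [tense], which is not among the given features.) Every other pair in the inventory differs on at least one listed feature.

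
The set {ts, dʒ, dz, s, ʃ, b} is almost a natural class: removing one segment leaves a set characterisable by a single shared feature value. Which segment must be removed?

b

The remaining segments after removing /b/ share [+strident]; /b/ (voiced bilabial stop) is [-strident]. For every other candidate removal, the leftover set fails to share any single feature value that the removed segment lacks.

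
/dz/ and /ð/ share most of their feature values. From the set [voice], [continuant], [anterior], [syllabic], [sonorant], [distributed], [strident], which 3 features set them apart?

The two segments share [+voice], [+anterior], [-syllabic], [-sonorant]. The only features from the list on which they differ: /dz/ is [-continuant] while /ð/ is [+continuant]; /dz/ is [+strident] while /ð/ is [-strident]; /dz/ is [-distributed] while /ð/ is [+distributed].

[continuant], [strident], [distributed]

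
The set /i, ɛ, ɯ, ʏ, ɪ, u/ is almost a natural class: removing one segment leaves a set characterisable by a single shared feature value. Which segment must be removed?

The remaining segments after removing /ɛ/ share [+high]; /ɛ/ (mid front unrounded lax vowel) is [−high]. For every other candidate removal, the leftover set fails to share any single feature value that the removed segment lacks.

ɛ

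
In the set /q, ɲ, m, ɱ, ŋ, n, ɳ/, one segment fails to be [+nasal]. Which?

q

Every segment except /q/ is [+nasal]. /q/ (voiceless uvular stop) is [-nasal], so it is the exception.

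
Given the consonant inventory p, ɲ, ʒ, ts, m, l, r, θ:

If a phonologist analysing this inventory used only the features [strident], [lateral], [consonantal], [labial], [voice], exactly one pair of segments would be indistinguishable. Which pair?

On the given features, /r/ and /ɲ/ have an identical profile: [−strident], [−lateral], [+consonantal], [−labial], [+voice]. No other two segments in the inventory coincide on all 5 features. (They do differ in [nasal], [continuant] and [dorsal], which are not among the given features.)

r, ɲ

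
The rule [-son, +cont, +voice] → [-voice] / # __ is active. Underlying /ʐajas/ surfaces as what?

[ʂajas]

/ʐ/ satisfies [-son, +cont, +voice] and sits in # __. The [-voice] counterpart of the voiced retroflex fricative is /ʂ/. Other segments in /ʐajas/ either fail the structural description or are not in the environment, so the surface form is [ʂajas].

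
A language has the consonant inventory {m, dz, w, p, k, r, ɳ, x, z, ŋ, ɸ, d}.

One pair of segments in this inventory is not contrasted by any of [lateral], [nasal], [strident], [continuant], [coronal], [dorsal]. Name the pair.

On the given features, /w/ and /x/ have an identical profile: [−lateral], [−nasal], [−strident], [+continuant], [−coronal], [+dorsal]. No other two segments in the inventory coincide on all 6 features. (They do differ in [sonorant], [voice], [labial] and [round], which are not among the given features.)

w, x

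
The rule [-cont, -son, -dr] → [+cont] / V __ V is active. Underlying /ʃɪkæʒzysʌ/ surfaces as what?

[ʃɪxæʒzysʌ]

/k/ satisfies [-cont, -son, -dr] and sits in V __ V. The [+continuant] counterpart of the voiceless velar stop is /x/. Other segments in /ʃɪkæʒzysʌ/ either fail the structural description or are not in the environment, so the surface form is [ʃɪxæʒzysʌ].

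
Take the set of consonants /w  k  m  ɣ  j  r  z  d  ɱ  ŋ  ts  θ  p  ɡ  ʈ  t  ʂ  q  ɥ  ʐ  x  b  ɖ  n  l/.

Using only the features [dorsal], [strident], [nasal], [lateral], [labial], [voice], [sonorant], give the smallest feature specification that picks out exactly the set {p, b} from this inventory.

The class [−sonorant], [+labial] has exactly /p, b/ as its extension in this inventory. No smaller conjunction from the listed features achieves this: [+labial] alone would also admit /w, m, ɱ, ɥ/; [−sonorant] alone would also admit /k, ɣ, z, d, …/; and checking the remaining single features turns up none with this extension.

[−sonorant, +labial]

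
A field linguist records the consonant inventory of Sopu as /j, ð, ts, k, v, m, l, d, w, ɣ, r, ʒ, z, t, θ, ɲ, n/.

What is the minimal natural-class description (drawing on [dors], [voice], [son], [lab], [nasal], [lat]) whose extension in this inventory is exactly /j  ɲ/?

[+son, -lab, +dors]

/j, ɲ/ are all [+sonorant], [-labial], [+dorsal], and no other segment in the inventory matches all three values. Dropping any one of them over-generates: [-labial, +dorsal] alone would also admit /k, ɣ/; [+sonorant, +dorsal] alone would also admit /w/; [+sonorant, -labial] alone would also admit /l, r, n/. No other combination of two listed features picks out exactly this set either, so fewer than three features will not do.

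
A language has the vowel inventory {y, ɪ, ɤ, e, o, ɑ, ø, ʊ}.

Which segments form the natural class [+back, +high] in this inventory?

Among the inventory, the [+back] segments are /ɤ, o, ɑ, ʊ/.
Of those, [+high] leaves /ʊ/.

ʊ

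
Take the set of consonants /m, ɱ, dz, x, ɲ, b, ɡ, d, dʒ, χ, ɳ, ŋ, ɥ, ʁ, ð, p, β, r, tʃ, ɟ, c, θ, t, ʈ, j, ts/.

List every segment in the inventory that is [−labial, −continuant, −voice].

tʃ, c, t, ʈ, ts

Eliminate segments failing any feature: /m, ɱ, b, ɥ, p, β/ are [+labial]; /dz, ɲ, ɡ, d, dʒ, ɳ, ŋ, ɟ/ are [+voice]; /x, χ, ʁ, ð, r, θ, j/ are [+continuant]. The remaining /tʃ, c, t, ʈ, ts/ satisfy [−labial], [−continuant], [−voice].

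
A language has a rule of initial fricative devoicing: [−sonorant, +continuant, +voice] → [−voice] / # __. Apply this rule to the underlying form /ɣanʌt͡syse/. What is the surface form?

/ɣ/ satisfies [−sonorant, +continuant, +voice] and sits in # __. The [−voice] counterpart of the voiced velar fricative is /x/. Other segments in /ɣanʌt͡syse/ either fail the structural description or are not in the environment, so the surface form is [xanʌt͡syse].

[xanʌt͡syse]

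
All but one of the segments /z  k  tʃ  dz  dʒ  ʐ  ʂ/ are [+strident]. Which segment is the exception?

/k/ is the voiceless velar stop, which is [-strident]; the rest — /tʃ, z, dz, ʐ, ʂ, dʒ/ — are [+strident].

k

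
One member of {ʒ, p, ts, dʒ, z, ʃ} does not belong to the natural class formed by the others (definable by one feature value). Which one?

p

The remaining segments after removing /p/ share [+strident]; /p/ (voiceless bilabial stop) is [−strident]. For every other candidate removal, the leftover set fails to share any single feature value that the removed segment lacks.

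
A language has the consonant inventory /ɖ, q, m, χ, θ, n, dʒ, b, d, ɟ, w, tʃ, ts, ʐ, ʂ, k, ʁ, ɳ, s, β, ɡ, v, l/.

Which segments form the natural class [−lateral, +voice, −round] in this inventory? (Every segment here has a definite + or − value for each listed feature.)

Checking each segment against [−lateral], [+voice], [−round]: /ɖ/ (voiced retroflex stop), /m/ (bilabial nasal), /n/ (alveolar nasal), /dʒ/ (voiced postalveolar affricate), /b/ (voiced bilabial stop), /d/ (voiced alveolar stop), among others, satisfy every feature; every other segment in the inventory fails at least one.

ɖ, m, n, dʒ, b, d, ɟ, ʐ, ʁ, ɳ, β, ɡ, v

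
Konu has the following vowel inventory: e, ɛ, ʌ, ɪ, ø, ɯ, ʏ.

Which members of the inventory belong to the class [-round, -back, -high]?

e, ɛ

The [-round] segments are /e, ɛ, ʌ, ɪ, ɯ/.
Within that set, [-back] gives /e, ɛ, ɪ/.
Among these, [-high] leaves /e, ɛ/.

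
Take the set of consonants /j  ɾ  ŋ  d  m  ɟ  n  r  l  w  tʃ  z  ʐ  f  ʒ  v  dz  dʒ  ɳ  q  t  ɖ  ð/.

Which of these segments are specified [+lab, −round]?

The [+labial] segments are /m, w, f, v/.
Of those, [−round] leaves /m, f, v/.

m, f, v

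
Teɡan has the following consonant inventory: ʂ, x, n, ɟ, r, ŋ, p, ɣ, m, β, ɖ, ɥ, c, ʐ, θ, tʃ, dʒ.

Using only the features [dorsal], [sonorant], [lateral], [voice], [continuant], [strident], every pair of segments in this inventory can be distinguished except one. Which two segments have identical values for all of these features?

On the given features, /m/ and /n/ have an identical profile: [−dorsal], [+sonorant], [−lateral], [+voice], [−continuant], [−strident]. No other two segments in the inventory coincide on all 6 features. (They do differ in [labial] and [coronal], which are not among the given features.)

m, n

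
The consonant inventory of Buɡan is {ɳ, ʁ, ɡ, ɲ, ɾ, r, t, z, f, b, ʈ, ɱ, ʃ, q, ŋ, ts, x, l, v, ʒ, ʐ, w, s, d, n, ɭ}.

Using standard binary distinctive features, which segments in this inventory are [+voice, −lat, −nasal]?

ʁ, ɡ, ɾ, r, z, b, v, ʒ, ʐ, w, d

Among the inventory, the [+voice] segments are /ɳ, ʁ, ɡ, ɲ, ɾ, r, z, b, ɱ, ŋ, l, v, ʒ, ʐ, w, d, n, ɭ/.
Among these, [−lateral] gives /ɳ, ʁ, ɡ, ɲ, ɾ, r, z, b, ɱ, ŋ, v, ʒ, ʐ, w, d, n/.
Within that set, [−nasal] leaves /ʁ, ɡ, ɾ, r, z, b, v, ʒ, ʐ, w, d/.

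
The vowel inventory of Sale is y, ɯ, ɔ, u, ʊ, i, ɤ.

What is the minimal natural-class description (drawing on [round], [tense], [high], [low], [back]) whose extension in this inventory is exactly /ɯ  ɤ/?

/ɯ, ɤ/ are all [+back], [−round], and no other segment in the inventory matches both values. Dropping any one of them over-generates: [−round] alone would also admit /i/; [+back] alone would also admit /ɔ, u, ʊ/. No other single listed feature picks out exactly this set either, so fewer than two features will not do.

[+back, −round]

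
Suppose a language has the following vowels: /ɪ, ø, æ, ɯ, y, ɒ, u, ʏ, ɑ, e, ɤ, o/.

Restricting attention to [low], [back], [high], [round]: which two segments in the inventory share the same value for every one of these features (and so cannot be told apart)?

/y/ (high front rounded tense vowel) and /ʏ/ (high front rounded lax vowel) are both [−low], [−back], [+high], [+round], so none of the listed features separates them. (They do differ in [tense], which is not among the given features.) Every other pair in the inventory differs on at least one listed feature.

y, ʏ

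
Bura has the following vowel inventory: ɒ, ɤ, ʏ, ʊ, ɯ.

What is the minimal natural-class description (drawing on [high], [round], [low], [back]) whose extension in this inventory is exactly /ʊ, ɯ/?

/ʊ, ɯ/ are all [+high], [+back], and no other segment in the inventory matches both values. Dropping any one of them over-generates: [+back] alone would also admit /ɒ, ɤ/; [+high] alone would also admit /ʏ/. No other single listed feature picks out exactly this set either, so fewer than two features will not do.

[+high, +back]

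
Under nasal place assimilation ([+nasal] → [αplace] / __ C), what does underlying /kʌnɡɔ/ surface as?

[kʌŋɡɔ]

/n/ sits before the [+dorsal] consonant /ɡ/, so it takes on [+dorsal] and surfaces as /ŋ/. The rest of the form is unaffected: [kʌŋɡɔ].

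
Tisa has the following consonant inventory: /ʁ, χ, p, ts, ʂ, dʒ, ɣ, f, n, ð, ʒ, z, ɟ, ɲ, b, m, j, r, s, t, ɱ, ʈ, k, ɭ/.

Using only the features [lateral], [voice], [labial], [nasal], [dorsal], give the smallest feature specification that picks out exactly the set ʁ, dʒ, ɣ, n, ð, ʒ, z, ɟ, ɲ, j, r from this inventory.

Every target segment is [+voice], [−lateral], [−labial]; each remaining inventory member fails at least one of these. Each conjunct is needed — [−lateral, −labial] alone would also admit /χ, ts, ʂ, s, …/; [+voice, −labial] alone would also admit /ɭ/; [+voice, −lateral] alone would also admit /b, m, ɱ/ — and no other combination of two listed features has exactly this extension, so three is the minimum.

[+voice, −lateral, −labial]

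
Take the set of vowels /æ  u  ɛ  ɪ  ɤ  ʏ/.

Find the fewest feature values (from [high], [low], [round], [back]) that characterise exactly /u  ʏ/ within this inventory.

/u, ʏ/ are exactly the [+round] segments in the inventory, so a single feature suffices.

[+round]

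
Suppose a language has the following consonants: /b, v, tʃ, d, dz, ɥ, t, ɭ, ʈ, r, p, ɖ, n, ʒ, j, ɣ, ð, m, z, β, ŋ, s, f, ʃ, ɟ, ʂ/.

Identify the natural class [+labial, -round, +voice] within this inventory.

Eliminate segments failing any feature: /tʃ, d, dz, t, ɭ, ʈ, r, ɖ, n, ʒ, j, ɣ, ð, z, ŋ, s, ʃ, ɟ, ʂ/ are [-labial]; /ɥ/ is [+round]; /p, f/ are [-voice]. The remaining /b, v, m, β/ satisfy [+labial], [-round], [+voice].

b, v, m, β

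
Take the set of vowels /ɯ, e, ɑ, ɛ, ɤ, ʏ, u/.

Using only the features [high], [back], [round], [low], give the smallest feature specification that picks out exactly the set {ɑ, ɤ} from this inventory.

Every target segment is [-high], [+back]; each remaining inventory member fails at least one of these. Each conjunct is needed — [+back] alone would also admit /ɯ, u/; [-high] alone would also admit /e, ɛ/ — and no other single listed feature has exactly this extension, so two is the minimum.

[-high, +back]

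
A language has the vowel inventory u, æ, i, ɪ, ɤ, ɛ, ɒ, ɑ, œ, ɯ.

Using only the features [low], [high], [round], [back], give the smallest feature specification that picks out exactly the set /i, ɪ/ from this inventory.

The class [+high], [-back] has exactly /i, ɪ/ as its extension in this inventory. No smaller conjunction from the listed features achieves this: [-back] alone would also admit /æ, ɛ, œ/; [+high] alone would also admit /u, ɯ/; and checking the remaining single features turns up none with this extension.

[+high, -back]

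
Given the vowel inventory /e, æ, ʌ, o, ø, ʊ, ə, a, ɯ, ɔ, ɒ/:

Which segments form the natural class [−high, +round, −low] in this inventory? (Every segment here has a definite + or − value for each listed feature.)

o, ø, ɔ

Checking each segment against [−high], [+round], [−low]: /o/ (mid back rounded tense vowel), /ø/ (mid front rounded tense vowel), /ɔ/ (mid back rounded lax vowel) satisfy every feature; every other segment in the inventory fails at least one.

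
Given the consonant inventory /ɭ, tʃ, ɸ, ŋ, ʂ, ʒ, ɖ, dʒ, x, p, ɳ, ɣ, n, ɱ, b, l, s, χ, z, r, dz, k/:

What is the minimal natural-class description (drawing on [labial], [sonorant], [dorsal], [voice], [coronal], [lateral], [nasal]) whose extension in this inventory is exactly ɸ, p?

[−voice, +labial]

The class [−voice], [+labial] has exactly /ɸ, p/ as its extension in this inventory. No smaller conjunction from the listed features achieves this: [+labial] alone would also admit /ɱ, b/; [−voice] alone would also admit /tʃ, ʂ, x, s, …/; and checking the remaining single features turns up none with this extension.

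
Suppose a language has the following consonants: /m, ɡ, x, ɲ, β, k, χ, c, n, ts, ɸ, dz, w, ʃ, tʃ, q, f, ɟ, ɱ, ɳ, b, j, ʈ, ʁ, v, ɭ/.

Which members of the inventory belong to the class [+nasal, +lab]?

m, ɱ

Checking each segment against [+nasal], [+labial]: /m/ (bilabial nasal), /ɱ/ (labiodental nasal) satisfy every feature; every other segment in the inventory fails at least one.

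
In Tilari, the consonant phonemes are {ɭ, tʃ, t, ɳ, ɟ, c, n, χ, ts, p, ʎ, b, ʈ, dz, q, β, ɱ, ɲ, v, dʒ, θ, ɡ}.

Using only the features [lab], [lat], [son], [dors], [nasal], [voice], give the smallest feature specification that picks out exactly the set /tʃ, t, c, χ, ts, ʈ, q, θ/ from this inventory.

[−voice, −lab]

The class [−voice], [−labial] has exactly /tʃ, t, c, χ, ts, ʈ, q, θ/ as its extension in this inventory. No smaller conjunction from the listed features achieves this: [−labial] alone would also admit /ɭ, ɳ, ɟ, n, …/; [−voice] alone would also admit /p/; and checking the remaining single features turns up none with this extension.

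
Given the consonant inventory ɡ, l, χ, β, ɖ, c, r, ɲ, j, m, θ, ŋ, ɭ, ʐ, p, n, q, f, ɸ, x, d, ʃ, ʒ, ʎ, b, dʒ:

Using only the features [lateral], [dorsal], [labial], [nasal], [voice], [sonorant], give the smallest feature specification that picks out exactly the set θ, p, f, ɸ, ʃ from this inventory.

[−voice, −dorsal]

The class [−voice], [−dorsal] has exactly /θ, p, f, ɸ, ʃ/ as its extension in this inventory. No smaller conjunction from the listed features achieves this: [−dorsal] alone would also admit /l, β, ɖ, r, …/; [−voice] alone would also admit /χ, c, q, x/; and checking the remaining single features turns up none with this extension.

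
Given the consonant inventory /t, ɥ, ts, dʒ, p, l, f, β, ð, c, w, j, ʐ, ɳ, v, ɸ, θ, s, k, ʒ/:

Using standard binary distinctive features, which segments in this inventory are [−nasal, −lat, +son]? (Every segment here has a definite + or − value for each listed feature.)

ɥ, w, j

Checking each segment against [−nasal], [−lateral], [+sonorant]: /ɥ/ (labial-palatal glide), /w/ (labial-velar glide), /j/ (palatal glide) satisfy every feature; every other segment in the inventory fails at least one.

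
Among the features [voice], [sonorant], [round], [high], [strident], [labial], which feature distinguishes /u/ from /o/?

[high]

/u/ is the high back rounded tense vowel and /o/ is the mid back rounded tense vowel. Both are [+voice], [+sonorant], [+round], [-strident], [+labial]. /u/ is [+high] while /o/ is [-high], so the distinguishing feature is [high].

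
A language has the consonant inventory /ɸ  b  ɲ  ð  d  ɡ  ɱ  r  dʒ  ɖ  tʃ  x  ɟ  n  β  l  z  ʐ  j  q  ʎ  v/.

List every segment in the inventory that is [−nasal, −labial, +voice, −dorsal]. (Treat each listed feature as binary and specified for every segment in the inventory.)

ð, d, r, dʒ, ɖ, l, z, ʐ

The [−nasal] segments are /ɸ, b, ð, d, ɡ, r, dʒ, ɖ, tʃ, x, ɟ, β, l, z, ʐ, j, q, ʎ, v/.
Of those, [−labial] gives /ð, d, ɡ, r, dʒ, ɖ, tʃ, x, ɟ, l, z, ʐ, j, q, ʎ/.
Of those, [+voice] gives /ð, d, ɡ, r, dʒ, ɖ, ɟ, l, z, ʐ, j, ʎ/.
Among these, [−dorsal] leaves /ð, d, r, dʒ, ɖ, l, z, ʐ/.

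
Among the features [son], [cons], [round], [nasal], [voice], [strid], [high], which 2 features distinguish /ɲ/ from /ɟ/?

[sonorant], [nasal]

/ɲ/ (palatal nasal) and /ɟ/ (voiced palatal stop) agree on [+consonantal], [−round], [+voice], [−strident], [+high]. They differ on [sonorant] (/ɲ/ [+], /ɟ/ [−]), [nasal] (/ɲ/ [+], /ɟ/ [−]).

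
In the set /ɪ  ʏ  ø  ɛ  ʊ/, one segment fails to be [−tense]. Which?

ø

Every segment except /ø/ is [−tense]. /ø/ (mid front rounded tense vowel) is [+tense], so it is the exception.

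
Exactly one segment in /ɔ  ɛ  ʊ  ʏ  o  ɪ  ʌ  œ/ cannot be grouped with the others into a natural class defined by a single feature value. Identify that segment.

o

The remaining segments after removing /o/ share [-tense]; /o/ (mid back rounded tense vowel) is [+tense]. For every other candidate removal, the leftover set fails to share any single feature value that the removed segment lacks.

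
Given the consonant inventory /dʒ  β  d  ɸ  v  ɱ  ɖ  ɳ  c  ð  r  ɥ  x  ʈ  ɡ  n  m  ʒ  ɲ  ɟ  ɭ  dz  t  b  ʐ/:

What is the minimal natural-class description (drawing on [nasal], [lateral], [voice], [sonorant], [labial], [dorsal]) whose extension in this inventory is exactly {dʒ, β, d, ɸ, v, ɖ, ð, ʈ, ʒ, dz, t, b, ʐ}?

Every target segment is [-sonorant], [-dorsal]; each remaining inventory member fails at least one of these. Each conjunct is needed — [-dorsal] alone would also admit /ɱ, ɳ, r, n, …/; [-sonorant] alone would also admit /c, x, ɡ, ɟ/ — and no other single listed feature has exactly this extension, so two is the minimum.

[-sonorant, -dorsal]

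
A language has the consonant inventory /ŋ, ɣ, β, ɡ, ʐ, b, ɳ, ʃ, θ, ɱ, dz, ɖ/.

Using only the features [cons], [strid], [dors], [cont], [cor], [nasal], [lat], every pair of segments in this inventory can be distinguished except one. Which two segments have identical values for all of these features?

ʐ, ʃ

On the given features, /ʐ/ and /ʃ/ have an identical profile: [+consonantal], [+strident], [-dorsal], [+continuant], [+coronal], [-nasal], [-lateral]. No other two segments in the inventory coincide on all 7 features. (They do differ in [voice] and [distributed], which are not among the given features.)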